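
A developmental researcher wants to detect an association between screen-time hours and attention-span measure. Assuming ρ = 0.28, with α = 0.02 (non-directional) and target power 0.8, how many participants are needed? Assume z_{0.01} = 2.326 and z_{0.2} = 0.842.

Fisher's z: C = ½·ln((1+r)/(1−r)) = ½·ln(1.7778) = 0.2877.
n = ((z_{α/2} + z_β)/C)² + 3.
(2.326 + 0.842) / 0.2877 = 3.168 / 0.2877 = 11.011.
n = 11.011² + 3 = 121.25 + 3 = 124.3.
Round up.

n = 125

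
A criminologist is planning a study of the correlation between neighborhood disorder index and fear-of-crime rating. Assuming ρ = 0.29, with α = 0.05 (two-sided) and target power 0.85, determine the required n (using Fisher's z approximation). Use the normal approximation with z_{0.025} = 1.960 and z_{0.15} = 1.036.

n = 104

Fisher's z: C = ½·ln((1+r)/(1−r)) = ½·ln(1.8169) = 0.2986.
n = ((z_{α/2} + z_β)/C)² + 3.
(1.960 + 1.036) / 0.2986 = 2.996 / 0.2986 = 10.033.
n = 10.033² + 3 = 100.67 + 3 = 103.7.
Round up.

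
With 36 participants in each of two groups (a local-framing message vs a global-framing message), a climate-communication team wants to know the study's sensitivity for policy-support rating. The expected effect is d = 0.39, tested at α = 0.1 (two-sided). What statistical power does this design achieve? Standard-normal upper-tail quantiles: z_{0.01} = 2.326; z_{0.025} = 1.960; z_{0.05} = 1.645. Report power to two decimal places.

For two equal groups, power = Φ(d·√(n/2) − z_{α/2}).
d·√(n/2) = 0.39 × √(36/2) = 0.39 × 4.243 = 1.655.
z_β = 1.655 − 1.645 = 0.010.
Power = Φ(0.010) = 0.504.

power ≈ 0.50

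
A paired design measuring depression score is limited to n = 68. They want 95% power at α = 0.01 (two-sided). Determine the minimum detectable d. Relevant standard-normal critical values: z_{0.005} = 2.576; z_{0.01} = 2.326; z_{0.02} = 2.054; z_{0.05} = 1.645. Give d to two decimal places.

d_min ≈ 0.51

For a single sample (or paired design) of n = 68: d_min = (z_{α/2} + z_β)/√n.
z-sum = 2.576 + 1.645 = 4.221.
d_min = 4.221 / √68 = 4.221 / 8.246 = 0.512.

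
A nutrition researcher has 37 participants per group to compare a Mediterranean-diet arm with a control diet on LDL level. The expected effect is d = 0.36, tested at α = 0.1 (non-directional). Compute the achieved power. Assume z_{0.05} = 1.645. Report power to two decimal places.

power ≈ 0.46

For two equal groups, power = Φ(d·√(n/2) − z_{α/2}).
d·√(n/2) = 0.36 × √(37/2) = 0.36 × 4.301 = 1.548.
z_β = 1.548 − 1.645 = -0.097.
Power = Φ(-0.097) = 0.462.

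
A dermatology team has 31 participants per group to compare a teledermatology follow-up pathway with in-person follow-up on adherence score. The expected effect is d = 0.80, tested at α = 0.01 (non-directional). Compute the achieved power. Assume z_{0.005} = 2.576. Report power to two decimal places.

power ≈ 0.72

For two equal groups, power = Φ(d·√(n/2) − z_{α/2}).
d·√(n/2) = 0.80 × √(31/2) = 0.80 × 3.937 = 3.150.
z_β = 3.150 − 2.576 = 0.574.
Power = Φ(0.574) = 0.717.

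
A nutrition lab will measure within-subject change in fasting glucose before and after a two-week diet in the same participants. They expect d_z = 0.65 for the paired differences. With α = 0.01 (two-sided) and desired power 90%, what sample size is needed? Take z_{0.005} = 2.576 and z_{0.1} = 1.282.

n = 36 pairs

For a paired (one-sample on differences) test: n = ((z_{α/2} + z_β) / d)².
z_{α/2} + z_β = 2.576 + 1.282 = 3.858.
n = (3.858 / 0.65)² = 5.935² = 35.23.
Round up.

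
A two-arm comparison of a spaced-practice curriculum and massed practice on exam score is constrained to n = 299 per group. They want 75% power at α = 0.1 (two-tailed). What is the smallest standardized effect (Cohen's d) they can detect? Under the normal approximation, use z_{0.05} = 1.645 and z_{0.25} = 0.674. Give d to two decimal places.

For two independent groups of n = 299 each: d_min = (z_{α/2} + z_β)·√(2/n).
z-sum = 1.645 + 0.674 = 2.319.
d_min = 2.319 × √(2/299) = 2.319 × 0.0818 = 0.190.

d_min ≈ 0.19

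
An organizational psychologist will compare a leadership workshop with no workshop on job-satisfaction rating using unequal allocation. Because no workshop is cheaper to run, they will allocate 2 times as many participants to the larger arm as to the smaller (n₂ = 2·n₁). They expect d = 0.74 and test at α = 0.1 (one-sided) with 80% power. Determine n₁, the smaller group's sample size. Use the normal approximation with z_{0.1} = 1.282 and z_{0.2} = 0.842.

n₁ = 13

With allocation ratio k = n₂/n₁ = 2, Var(x̄₁−x̄₂) = σ²(1/n₁ + 1/(k·n₁)) = σ²·(k+1)/(k·n₁).
So n₁ = (1 + 1/k)·((z_{α} + z_β)/d)² = 1.500 × (2.124/0.74)².
n₁ = 1.500 × 8.24 = 12.4.
Round up: n₁ = 13, giving n₂ = 2 × 13 = 26.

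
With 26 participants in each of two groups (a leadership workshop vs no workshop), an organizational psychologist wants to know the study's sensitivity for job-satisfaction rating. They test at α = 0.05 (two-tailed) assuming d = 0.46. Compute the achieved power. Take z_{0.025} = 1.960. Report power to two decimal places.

power ≈ 0.38

For two equal groups, power = Φ(d·√(n/2) − z_{α/2}).
d·√(n/2) = 0.46 × √(26/2) = 0.46 × 3.606 = 1.659.
z_β = 1.659 − 1.960 = -0.301.
Power = Φ(-0.301) = 0.382.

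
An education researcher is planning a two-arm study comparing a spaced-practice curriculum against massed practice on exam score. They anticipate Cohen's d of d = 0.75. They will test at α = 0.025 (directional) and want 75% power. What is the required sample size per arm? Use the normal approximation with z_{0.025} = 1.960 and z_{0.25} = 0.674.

n = 25 per group

For two independent groups with equal n: n = 2·((z_{α} + z_β) / d)².
z_{α} + z_β = 1.960 + 0.674 = 2.634.
n = 2 × (2.634 / 0.75)² = 2 × 3.512² = 2 × 12.33 = 24.7.
Round up to the next whole participant.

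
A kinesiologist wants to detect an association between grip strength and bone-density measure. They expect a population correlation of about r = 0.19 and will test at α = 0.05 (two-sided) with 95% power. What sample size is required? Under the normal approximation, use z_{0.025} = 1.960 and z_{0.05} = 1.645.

Fisher's z: C = ½·ln((1+r)/(1−r)) = ½·ln(1.4691) = 0.1923.
n = ((z_{α/2} + z_β)/C)² + 3.
(1.960 + 1.645) / 0.1923 = 3.605 / 0.1923 = 18.747.
n = 18.747² + 3 = 351.44 + 3 = 354.4.
Round up.

n = 355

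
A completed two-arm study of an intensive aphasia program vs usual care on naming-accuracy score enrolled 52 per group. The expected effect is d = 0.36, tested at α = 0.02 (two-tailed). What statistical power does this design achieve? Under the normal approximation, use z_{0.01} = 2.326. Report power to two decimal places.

For two equal groups, power = Φ(d·√(n/2) − z_{α/2}).
d·√(n/2) = 0.36 × √(52/2) = 0.36 × 5.099 = 1.836.
z_β = 1.836 − 2.326 = -0.490.
Power = Φ(-0.490) = 0.312.

power ≈ 0.31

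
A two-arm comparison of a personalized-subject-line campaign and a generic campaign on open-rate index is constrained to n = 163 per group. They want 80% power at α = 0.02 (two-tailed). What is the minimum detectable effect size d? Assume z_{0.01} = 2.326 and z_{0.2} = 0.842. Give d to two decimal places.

d_min ≈ 0.35

For two independent groups of n = 163 each: d_min = (z_{α/2} + z_β)·√(2/n).
z-sum = 2.326 + 0.842 = 3.168.
d_min = 3.168 × √(2/163) = 3.168 × 0.1108 = 0.351.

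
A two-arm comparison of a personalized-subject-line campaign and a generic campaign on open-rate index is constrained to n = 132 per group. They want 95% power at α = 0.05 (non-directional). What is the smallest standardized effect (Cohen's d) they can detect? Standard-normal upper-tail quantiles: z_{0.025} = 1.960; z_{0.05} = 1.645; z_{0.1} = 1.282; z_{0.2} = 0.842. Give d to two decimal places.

d_min ≈ 0.44

For two independent groups of n = 132 each: d_min = (z_{α/2} + z_β)·√(2/n).
z-sum = 1.960 + 1.645 = 3.605.
d_min = 3.605 × √(2/132) = 3.605 × 0.1231 = 0.444.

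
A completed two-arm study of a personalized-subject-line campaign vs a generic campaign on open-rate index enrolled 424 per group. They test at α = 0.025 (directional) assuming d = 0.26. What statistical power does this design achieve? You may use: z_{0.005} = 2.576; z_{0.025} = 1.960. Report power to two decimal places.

For two equal groups, power = Φ(d·√(n/2) − z_{α}).
d·√(n/2) = 0.26 × √(424/2) = 0.26 × 14.560 = 3.786.
z_β = 3.786 − 1.960 = 1.826.
Power = Φ(1.826) = 0.966.

power ≈ 0.97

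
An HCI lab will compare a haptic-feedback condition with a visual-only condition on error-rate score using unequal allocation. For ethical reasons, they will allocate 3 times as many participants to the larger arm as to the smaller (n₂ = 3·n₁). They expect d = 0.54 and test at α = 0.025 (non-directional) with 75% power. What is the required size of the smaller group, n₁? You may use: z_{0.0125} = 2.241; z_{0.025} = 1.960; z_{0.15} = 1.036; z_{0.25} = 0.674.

With allocation ratio k = n₂/n₁ = 3, Var(x̄₁−x̄₂) = σ²(1/n₁ + 1/(k·n₁)) = σ²·(k+1)/(k·n₁).
So n₁ = (1 + 1/k)·((z_{α/2} + z_β)/d)² = 1.333 × (2.915/0.54)².
n₁ = 1.333 × 29.14 = 38.9.
Round up: n₁ = 39, giving n₂ = 3 × 39 = 117.

n₁ = 39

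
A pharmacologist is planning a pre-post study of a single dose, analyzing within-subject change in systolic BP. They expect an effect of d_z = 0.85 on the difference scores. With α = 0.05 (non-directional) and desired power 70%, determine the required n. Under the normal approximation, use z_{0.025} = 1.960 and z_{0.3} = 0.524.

For a paired (one-sample on differences) test: n = ((z_{α/2} + z_β) / d)².
z_{α/2} + z_β = 1.960 + 0.524 = 2.484.
n = (2.484 / 0.85)² = 2.922² = 8.54.
Round up.

n = 9 pairs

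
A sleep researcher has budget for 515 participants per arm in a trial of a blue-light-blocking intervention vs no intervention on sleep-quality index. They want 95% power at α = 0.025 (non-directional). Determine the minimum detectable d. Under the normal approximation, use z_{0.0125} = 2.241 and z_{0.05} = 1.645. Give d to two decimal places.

d_min ≈ 0.24

For two independent groups of n = 515 each: d_min = (z_{α/2} + z_β)·√(2/n).
z-sum = 2.241 + 1.645 = 3.886.
d_min = 3.886 × √(2/515) = 3.886 × 0.0623 = 0.242.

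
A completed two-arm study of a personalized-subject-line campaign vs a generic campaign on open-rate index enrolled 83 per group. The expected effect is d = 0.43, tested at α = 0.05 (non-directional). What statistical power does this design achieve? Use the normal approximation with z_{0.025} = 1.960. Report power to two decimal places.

For two equal groups, power = Φ(d·√(n/2) − z_{α/2}).
d·√(n/2) = 0.43 × √(83/2) = 0.43 × 6.442 = 2.770.
z_β = 2.770 − 1.960 = 0.810.
Power = Φ(0.810) = 0.791.

power ≈ 0.79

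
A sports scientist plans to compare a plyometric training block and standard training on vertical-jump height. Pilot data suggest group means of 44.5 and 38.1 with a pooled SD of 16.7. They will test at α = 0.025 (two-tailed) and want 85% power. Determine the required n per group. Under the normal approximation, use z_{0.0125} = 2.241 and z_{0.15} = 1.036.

Cohen's d = |M₁ − M₂| / SD_pooled = |44.5 − 38.1| / 16.7 = 6.4 / 16.7 = 0.383.
For two independent groups with equal n: n = 2·((z_{α/2} + z_β) / d)².
z_{α/2} + z_β = 2.241 + 1.036 = 3.277.
n = 2 × (3.277 / 0.383)² = 2 × 8.556² = 2 × 73.21 = 146.4.
Round up to the next whole participant.

n = 147 per group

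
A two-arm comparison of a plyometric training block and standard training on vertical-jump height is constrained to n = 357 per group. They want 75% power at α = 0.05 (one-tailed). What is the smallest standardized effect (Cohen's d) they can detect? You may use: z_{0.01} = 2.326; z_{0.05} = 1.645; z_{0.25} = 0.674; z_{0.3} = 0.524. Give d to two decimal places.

d_min ≈ 0.17

For two independent groups of n = 357 each: d_min = (z_{α} + z_β)·√(2/n).
z-sum = 1.645 + 0.674 = 2.319.
d_min = 2.319 × √(2/357) = 2.319 × 0.0748 = 0.174.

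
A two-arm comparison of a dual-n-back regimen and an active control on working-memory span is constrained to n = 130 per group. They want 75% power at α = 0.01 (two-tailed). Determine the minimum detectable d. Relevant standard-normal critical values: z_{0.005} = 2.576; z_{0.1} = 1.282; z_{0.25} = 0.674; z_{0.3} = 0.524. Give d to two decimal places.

For two independent groups of n = 130 each: d_min = (z_{α/2} + z_β)·√(2/n).
z-sum = 2.576 + 0.674 = 3.250.
d_min = 3.250 × √(2/130) = 3.250 × 0.1240 = 0.403.

d_min ≈ 0.40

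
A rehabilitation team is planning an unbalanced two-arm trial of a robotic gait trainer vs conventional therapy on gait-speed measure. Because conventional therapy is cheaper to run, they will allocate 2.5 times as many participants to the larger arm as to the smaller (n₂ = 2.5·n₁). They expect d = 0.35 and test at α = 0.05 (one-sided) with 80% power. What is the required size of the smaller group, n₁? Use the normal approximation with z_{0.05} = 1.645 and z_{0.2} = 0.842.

With allocation ratio k = n₂/n₁ = 2.5, Var(x̄₁−x̄₂) = σ²(1/n₁ + 1/(k·n₁)) = σ²·(k+1)/(k·n₁).
So n₁ = (1 + 1/k)·((z_{α} + z_β)/d)² = 1.400 × (2.487/0.35)².
n₁ = 1.400 × 50.49 = 70.7.
Round up: n₁ = 71, giving n₂ = ⌈2.5 × 71⌉ = ⌈177.5⌉ = 178.

n₁ = 71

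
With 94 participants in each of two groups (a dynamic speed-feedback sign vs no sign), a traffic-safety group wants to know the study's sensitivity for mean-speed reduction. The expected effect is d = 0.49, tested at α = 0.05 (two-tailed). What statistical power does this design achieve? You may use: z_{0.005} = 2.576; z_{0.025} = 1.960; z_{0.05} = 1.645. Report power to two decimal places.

power ≈ 0.92

For two equal groups, power = Φ(d·√(n/2) − z_{α/2}).
d·√(n/2) = 0.49 × √(94/2) = 0.49 × 6.856 = 3.359.
z_β = 3.359 − 1.960 = 1.399.
Power = Φ(1.399) = 0.919.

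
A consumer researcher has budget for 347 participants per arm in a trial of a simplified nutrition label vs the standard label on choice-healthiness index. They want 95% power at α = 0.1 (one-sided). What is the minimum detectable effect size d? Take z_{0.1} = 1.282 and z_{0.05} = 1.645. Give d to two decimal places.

For two independent groups of n = 347 each: d_min = (z_{α} + z_β)·√(2/n).
z-sum = 1.282 + 1.645 = 2.927.
d_min = 2.927 × √(2/347) = 2.927 × 0.0759 = 0.222.

d_min ≈ 0.22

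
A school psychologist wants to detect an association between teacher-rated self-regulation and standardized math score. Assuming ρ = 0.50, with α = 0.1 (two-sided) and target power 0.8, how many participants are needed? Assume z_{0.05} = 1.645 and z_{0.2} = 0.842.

n = 24

Fisher's z: C = ½·ln((1+r)/(1−r)) = ½·ln(3.0000) = 0.5493.
n = ((z_{α/2} + z_β)/C)² + 3.
(1.645 + 0.842) / 0.5493 = 2.487 / 0.5493 = 4.528.
n = 4.528² + 3 = 20.50 + 3 = 23.5.
Round up.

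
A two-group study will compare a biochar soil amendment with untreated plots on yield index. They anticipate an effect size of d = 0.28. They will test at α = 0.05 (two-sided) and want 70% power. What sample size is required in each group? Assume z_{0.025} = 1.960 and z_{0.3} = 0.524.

For two independent groups with equal n: n = 2·((z_{α/2} + z_β) / d)².
z_{α/2} + z_β = 1.960 + 0.524 = 2.484.
n = 2 × (2.484 / 0.28)² = 2 × 8.871² = 2 × 78.70 = 157.4.
Round up to the next whole participant.

n = 158 per group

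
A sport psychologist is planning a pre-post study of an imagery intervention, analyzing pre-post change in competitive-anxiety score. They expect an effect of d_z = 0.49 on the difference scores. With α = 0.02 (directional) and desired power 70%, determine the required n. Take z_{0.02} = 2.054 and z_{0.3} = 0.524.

For a paired (one-sample on differences) test: n = ((z_{α} + z_β) / d)².
z_{α} + z_β = 2.054 + 0.524 = 2.578.
n = (2.578 / 0.49)² = 5.261² = 27.68.
Round up.

n = 28 pairs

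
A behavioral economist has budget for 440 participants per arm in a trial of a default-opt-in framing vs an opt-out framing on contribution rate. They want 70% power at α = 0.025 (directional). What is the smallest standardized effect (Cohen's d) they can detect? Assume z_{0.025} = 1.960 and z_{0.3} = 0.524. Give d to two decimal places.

For two independent groups of n = 440 each: d_min = (z_{α} + z_β)·√(2/n).
z-sum = 1.960 + 0.524 = 2.484.
d_min = 2.484 × √(2/440) = 2.484 × 0.0674 = 0.167.

d_min ≈ 0.17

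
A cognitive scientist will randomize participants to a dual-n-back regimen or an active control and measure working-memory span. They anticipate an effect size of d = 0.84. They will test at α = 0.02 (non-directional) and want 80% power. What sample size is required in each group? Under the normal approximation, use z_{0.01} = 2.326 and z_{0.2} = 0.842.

n = 29 per group

For two independent groups with equal n: n = 2·((z_{α/2} + z_β) / d)².
z_{α/2} + z_β = 2.326 + 0.842 = 3.168.
n = 2 × (3.168 / 0.84)² = 2 × 3.771² = 2 × 14.22 = 28.4.
Round up to the next whole participant.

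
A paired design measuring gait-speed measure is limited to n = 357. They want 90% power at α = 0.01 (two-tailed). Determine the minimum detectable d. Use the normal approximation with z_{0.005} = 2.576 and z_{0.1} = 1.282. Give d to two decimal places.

d_min ≈ 0.20

For a single sample (or paired design) of n = 357: d_min = (z_{α/2} + z_β)/√n.
z-sum = 2.576 + 1.282 = 3.858.
d_min = 3.858 / √357 = 3.858 / 18.894 = 0.204.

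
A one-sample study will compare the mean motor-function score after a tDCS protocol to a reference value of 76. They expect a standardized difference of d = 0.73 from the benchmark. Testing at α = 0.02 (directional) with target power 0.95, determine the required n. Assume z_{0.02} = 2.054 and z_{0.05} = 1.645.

n = 26

For a one-sample test: n = ((z_{α} + z_β) / d)².
z_{α} + z_β = 2.054 + 1.645 = 3.699.
n = (3.699 / 0.73)² = 5.067² = 25.68.
Round up.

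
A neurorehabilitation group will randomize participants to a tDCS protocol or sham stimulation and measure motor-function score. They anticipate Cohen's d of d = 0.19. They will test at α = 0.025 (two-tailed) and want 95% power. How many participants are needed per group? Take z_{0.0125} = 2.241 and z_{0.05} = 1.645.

For two independent groups with equal n: n = 2·((z_{α/2} + z_β) / d)².
z_{α/2} + z_β = 2.241 + 1.645 = 3.886.
n = 2 × (3.886 / 0.19)² = 2 × 20.453² = 2 × 418.31 = 836.6.
Round up to the next whole participant.

n = 837 per group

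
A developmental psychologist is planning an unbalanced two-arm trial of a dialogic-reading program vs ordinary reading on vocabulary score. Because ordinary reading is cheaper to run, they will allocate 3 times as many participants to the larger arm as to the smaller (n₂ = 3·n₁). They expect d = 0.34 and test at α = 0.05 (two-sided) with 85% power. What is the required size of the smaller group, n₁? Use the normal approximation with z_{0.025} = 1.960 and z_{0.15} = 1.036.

With allocation ratio k = n₂/n₁ = 3, Var(x̄₁−x̄₂) = σ²(1/n₁ + 1/(k·n₁)) = σ²·(k+1)/(k·n₁).
So n₁ = (1 + 1/k)·((z_{α/2} + z_β)/d)² = 1.333 × (2.996/0.34)².
n₁ = 1.333 × 77.65 = 103.5.
Round up: n₁ = 104, giving n₂ = 3 × 104 = 312.

n₁ = 104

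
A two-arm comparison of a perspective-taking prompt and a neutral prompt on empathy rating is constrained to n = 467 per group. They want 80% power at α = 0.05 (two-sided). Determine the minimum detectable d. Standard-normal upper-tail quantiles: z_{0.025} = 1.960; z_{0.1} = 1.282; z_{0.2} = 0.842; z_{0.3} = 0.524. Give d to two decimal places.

d_min ≈ 0.18

For two independent groups of n = 467 each: d_min = (z_{α/2} + z_β)·√(2/n).
z-sum = 1.960 + 0.842 = 2.802.
d_min = 2.802 × √(2/467) = 2.802 × 0.0654 = 0.183.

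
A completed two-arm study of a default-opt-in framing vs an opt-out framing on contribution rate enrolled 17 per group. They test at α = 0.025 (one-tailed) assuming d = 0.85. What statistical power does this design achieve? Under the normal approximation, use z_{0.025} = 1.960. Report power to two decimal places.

power ≈ 0.70

For two equal groups, power = Φ(d·√(n/2) − z_{α}).
d·√(n/2) = 0.85 × √(17/2) = 0.85 × 2.915 = 2.478.
z_β = 2.478 − 1.960 = 0.518.
Power = Φ(0.518) = 0.698.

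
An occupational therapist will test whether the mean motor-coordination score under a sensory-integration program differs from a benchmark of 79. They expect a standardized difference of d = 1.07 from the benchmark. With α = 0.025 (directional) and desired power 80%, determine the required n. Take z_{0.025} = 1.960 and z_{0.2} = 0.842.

n = 7

For a one-sample test: n = ((z_{α} + z_β) / d)².
z_{α} + z_β = 1.960 + 0.842 = 2.802.
n = (2.802 / 1.07)² = 2.619² = 6.86.
Round up.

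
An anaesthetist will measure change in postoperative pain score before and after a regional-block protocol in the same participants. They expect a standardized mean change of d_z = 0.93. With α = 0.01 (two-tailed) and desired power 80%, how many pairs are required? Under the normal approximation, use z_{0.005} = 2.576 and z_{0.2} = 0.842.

n = 14 pairs

For a paired (one-sample on differences) test: n = ((z_{α/2} + z_β) / d)².
z_{α/2} + z_β = 2.576 + 0.842 = 3.418.
n = (3.418 / 0.93)² = 3.675² = 13.51.
Round up.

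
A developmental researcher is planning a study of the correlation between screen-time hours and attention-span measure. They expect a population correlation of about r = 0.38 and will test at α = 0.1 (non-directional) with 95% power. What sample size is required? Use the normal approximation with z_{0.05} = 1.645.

Fisher's z: C = ½·ln((1+r)/(1−r)) = ½·ln(2.2258) = 0.4001.
n = ((z_{α/2} + z_β)/C)² + 3.
(1.645 + 1.645) / 0.4001 = 3.290 / 0.4001 = 8.223.
n = 8.223² + 3 = 67.62 + 3 = 70.6.
Round up.

n = 71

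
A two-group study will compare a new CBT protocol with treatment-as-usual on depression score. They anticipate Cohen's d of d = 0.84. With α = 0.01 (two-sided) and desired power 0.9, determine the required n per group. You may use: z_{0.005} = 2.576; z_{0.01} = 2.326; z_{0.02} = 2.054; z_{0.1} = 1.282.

For two independent groups with equal n: n = 2·((z_{α/2} + z_β) / d)².
z_{α/2} + z_β = 2.576 + 1.282 = 3.858.
n = 2 × (3.858 / 0.84)² = 2 × 4.593² = 2 × 21.09 = 42.2.
Round up to the next whole participant.

n = 43 per group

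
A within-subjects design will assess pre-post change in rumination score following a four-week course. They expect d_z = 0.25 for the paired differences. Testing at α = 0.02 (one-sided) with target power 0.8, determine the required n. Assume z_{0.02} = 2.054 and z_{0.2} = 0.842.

For a paired (one-sample on differences) test: n = ((z_{α} + z_β) / d)².
z_{α} + z_β = 2.054 + 0.842 = 2.896.
n = (2.896 / 0.25)² = 11.584² = 134.19.
Round up.

n = 135 pairs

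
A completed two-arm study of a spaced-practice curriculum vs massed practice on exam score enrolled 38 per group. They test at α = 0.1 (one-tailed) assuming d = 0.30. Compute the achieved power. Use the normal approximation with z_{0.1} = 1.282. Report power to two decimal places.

power ≈ 0.51

For two equal groups, power = Φ(d·√(n/2) − z_{α}).
d·√(n/2) = 0.30 × √(38/2) = 0.30 × 4.359 = 1.308.
z_β = 1.308 − 1.282 = 0.026.
Power = Φ(0.026) = 0.510.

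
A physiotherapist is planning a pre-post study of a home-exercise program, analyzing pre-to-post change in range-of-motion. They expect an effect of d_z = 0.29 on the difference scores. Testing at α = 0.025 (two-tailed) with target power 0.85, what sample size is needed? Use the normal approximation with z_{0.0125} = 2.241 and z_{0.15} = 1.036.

For a paired (one-sample on differences) test: n = ((z_{α/2} + z_β) / d)².
z_{α/2} + z_β = 2.241 + 1.036 = 3.277.
n = (3.277 / 0.29)² = 11.300² = 127.69.
Round up.

n = 128 pairs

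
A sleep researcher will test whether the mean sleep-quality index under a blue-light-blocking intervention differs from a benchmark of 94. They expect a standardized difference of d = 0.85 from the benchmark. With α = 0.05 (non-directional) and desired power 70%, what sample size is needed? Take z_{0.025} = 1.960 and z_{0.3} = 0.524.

For a one-sample test: n = ((z_{α/2} + z_β) / d)².
z_{α/2} + z_β = 1.960 + 0.524 = 2.484.
n = (2.484 / 0.85)² = 2.922² = 8.54.
Round up.

n = 9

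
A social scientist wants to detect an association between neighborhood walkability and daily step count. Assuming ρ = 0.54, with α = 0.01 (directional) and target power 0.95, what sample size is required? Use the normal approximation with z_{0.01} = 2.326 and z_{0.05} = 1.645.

n = 47

Fisher's z: C = ½·ln((1+r)/(1−r)) = ½·ln(3.3478) = 0.6042.
n = ((z_{α} + z_β)/C)² + 3.
(2.326 + 1.645) / 0.6042 = 3.971 / 0.6042 = 6.572.
n = 6.572² + 3 = 43.20 + 3 = 46.2.
Round up.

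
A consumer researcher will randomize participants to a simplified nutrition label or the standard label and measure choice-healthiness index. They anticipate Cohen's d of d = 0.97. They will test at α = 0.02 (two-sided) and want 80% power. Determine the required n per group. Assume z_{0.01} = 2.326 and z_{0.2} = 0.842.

n = 22 per group

For two independent groups with equal n: n = 2·((z_{α/2} + z_β) / d)².
z_{α/2} + z_β = 2.326 + 0.842 = 3.168.
n = 2 × (3.168 / 0.97)² = 2 × 3.266² = 2 × 10.67 = 21.3.
Round up to the next whole participant.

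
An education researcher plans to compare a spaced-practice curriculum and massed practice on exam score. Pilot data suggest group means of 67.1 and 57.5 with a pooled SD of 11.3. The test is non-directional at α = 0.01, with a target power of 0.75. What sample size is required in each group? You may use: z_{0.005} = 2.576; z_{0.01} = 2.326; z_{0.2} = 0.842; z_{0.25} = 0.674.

Cohen's d = |M₁ − M₂| / SD_pooled = |67.1 − 57.5| / 11.3 = 9.6 / 11.3 = 0.850.
For two independent groups with equal n: n = 2·((z_{α/2} + z_β) / d)².
z_{α/2} + z_β = 2.576 + 0.674 = 3.250.
n = 2 × (3.250 / 0.850)² = 2 × 3.824² = 2 × 14.62 = 29.2.
Round up to the next whole participant.

n = 30 per group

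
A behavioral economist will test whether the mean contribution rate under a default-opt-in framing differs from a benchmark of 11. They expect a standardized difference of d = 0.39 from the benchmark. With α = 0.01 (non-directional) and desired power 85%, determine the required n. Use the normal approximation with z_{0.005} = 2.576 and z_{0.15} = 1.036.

n = 86

For a one-sample test: n = ((z_{α/2} + z_β) / d)².
z_{α/2} + z_β = 2.576 + 1.036 = 3.612.
n = (3.612 / 0.39)² = 9.262² = 85.78.
Round up.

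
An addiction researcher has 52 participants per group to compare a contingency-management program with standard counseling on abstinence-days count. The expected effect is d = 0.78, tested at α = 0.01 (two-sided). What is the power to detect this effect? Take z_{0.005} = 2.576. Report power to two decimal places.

For two equal groups, power = Φ(d·√(n/2) − z_{α/2}).
d·√(n/2) = 0.78 × √(52/2) = 0.78 × 5.099 = 3.977.
z_β = 3.977 − 2.576 = 1.401.
Power = Φ(1.401) = 0.919.

power ≈ 0.92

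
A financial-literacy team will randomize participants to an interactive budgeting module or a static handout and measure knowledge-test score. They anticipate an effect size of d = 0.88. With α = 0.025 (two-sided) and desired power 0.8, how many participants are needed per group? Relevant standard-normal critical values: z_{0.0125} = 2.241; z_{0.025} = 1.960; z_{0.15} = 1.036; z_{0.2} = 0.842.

For two independent groups with equal n: n = 2·((z_{α/2} + z_β) / d)².
z_{α/2} + z_β = 2.241 + 0.842 = 3.083.
n = 2 × (3.083 / 0.88)² = 2 × 3.503² = 2 × 12.27 = 24.5.
Round up to the next whole participant.

n = 25 per group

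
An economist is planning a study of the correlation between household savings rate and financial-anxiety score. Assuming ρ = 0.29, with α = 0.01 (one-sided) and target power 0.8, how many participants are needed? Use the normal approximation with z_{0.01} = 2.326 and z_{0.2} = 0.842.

n = 116

Fisher's z: C = ½·ln((1+r)/(1−r)) = ½·ln(1.8169) = 0.2986.
n = ((z_{α} + z_β)/C)² + 3.
(2.326 + 0.842) / 0.2986 = 3.168 / 0.2986 = 10.610.
n = 10.610² + 3 = 112.56 + 3 = 115.6.
Round up.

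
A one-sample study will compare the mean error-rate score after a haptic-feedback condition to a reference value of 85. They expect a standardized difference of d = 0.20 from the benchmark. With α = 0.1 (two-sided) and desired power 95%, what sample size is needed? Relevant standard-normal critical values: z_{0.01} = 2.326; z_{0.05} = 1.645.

For a one-sample test: n = ((z_{α/2} + z_β) / d)².
z_{α/2} + z_β = 1.645 + 1.645 = 3.290.
n = (3.290 / 0.20)² = 16.450² = 270.60.
Round up.

n = 271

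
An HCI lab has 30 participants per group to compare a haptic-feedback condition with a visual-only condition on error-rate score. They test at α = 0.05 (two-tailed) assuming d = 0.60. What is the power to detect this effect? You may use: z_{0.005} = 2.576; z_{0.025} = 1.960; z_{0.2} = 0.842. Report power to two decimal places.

For two equal groups, power = Φ(d·√(n/2) − z_{α/2}).
d·√(n/2) = 0.60 × √(30/2) = 0.60 × 3.873 = 2.324.
z_β = 2.324 − 1.960 = 0.364.
Power = Φ(0.364) = 0.642.

power ≈ 0.64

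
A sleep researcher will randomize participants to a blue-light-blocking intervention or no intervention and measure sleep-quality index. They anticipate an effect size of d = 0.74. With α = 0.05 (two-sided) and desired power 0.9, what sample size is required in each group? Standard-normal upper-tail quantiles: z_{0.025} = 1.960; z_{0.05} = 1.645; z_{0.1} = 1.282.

n = 39 per group

For two independent groups with equal n: n = 2·((z_{α/2} + z_β) / d)².
z_{α/2} + z_β = 1.960 + 1.282 = 3.242.
n = 2 × (3.242 / 0.74)² = 2 × 4.381² = 2 × 19.19 = 38.4.
Round up to the next whole participant.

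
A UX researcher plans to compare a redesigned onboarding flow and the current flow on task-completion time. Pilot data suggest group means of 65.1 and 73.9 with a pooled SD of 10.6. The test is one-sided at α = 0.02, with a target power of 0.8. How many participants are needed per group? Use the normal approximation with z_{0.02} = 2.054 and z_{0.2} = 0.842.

n = 25 per group

Cohen's d = |M₁ − M₂| / SD_pooled = |65.1 − 73.9| / 10.6 = 8.8 / 10.6 = 0.830.
For two independent groups with equal n: n = 2·((z_{α} + z_β) / d)².
z_{α} + z_β = 2.054 + 0.842 = 2.896.
n = 2 × (2.896 / 0.830)² = 2 × 3.489² = 2 × 12.17 = 24.3.
Round up to the next whole participant.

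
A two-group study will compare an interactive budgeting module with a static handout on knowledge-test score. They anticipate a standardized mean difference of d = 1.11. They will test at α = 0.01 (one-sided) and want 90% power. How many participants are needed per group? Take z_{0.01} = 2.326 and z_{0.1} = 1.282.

For two independent groups with equal n: n = 2·((z_{α} + z_β) / d)².
z_{α} + z_β = 2.326 + 1.282 = 3.608.
n = 2 × (3.608 / 1.11)² = 2 × 3.250² = 2 × 10.57 = 21.1.
Round up to the next whole participant.

n = 22 per group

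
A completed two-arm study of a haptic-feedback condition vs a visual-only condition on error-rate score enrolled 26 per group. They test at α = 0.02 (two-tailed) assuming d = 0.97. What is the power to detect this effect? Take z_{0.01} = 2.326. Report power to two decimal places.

For two equal groups, power = Φ(d·√(n/2) − z_{α/2}).
d·√(n/2) = 0.97 × √(26/2) = 0.97 × 3.606 = 3.497.
z_β = 3.497 − 2.326 = 1.171.
Power = Φ(1.171) = 0.879.

power ≈ 0.88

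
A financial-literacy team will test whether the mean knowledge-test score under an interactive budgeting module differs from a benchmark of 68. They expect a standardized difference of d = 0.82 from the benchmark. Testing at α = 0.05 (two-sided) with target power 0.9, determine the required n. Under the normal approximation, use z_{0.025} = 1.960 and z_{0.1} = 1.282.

n = 16

For a one-sample test: n = ((z_{α/2} + z_β) / d)².
z_{α/2} + z_β = 1.960 + 1.282 = 3.242.
n = (3.242 / 0.82)² = 3.954² = 15.63.
Round up.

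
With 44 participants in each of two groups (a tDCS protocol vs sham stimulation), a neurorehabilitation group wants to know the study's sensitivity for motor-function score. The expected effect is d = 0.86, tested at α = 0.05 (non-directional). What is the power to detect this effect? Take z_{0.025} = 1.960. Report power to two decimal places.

For two equal groups, power = Φ(d·√(n/2) − z_{α/2}).
d·√(n/2) = 0.86 × √(44/2) = 0.86 × 4.690 = 4.034.
z_β = 4.034 − 1.960 = 2.074.
Power = Φ(2.074) = 0.981.

power ≈ 0.98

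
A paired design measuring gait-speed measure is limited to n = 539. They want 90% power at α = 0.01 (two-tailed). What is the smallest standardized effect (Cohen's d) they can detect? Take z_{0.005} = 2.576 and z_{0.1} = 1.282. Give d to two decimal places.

For a single sample (or paired design) of n = 539: d_min = (z_{α/2} + z_β)/√n.
z-sum = 2.576 + 1.282 = 3.858.
d_min = 3.858 / √539 = 3.858 / 23.216 = 0.166.

d_min ≈ 0.17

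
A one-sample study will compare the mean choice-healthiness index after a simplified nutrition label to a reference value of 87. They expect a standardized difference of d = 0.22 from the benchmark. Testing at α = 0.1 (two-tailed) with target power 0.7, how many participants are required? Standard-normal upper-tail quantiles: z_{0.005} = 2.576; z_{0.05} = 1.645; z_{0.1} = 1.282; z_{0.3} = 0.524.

For a one-sample test: n = ((z_{α/2} + z_β) / d)².
z_{α/2} + z_β = 1.645 + 0.524 = 2.169.
n = (2.169 / 0.22)² = 9.859² = 97.20.
Round up.

n = 98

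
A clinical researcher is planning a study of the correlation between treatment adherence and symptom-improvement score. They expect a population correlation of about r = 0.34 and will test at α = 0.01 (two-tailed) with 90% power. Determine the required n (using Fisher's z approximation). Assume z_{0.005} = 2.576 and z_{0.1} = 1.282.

n = 122

Fisher's z: C = ½·ln((1+r)/(1−r)) = ½·ln(2.0303) = 0.3541.
n = ((z_{α/2} + z_β)/C)² + 3.
(2.576 + 1.282) / 0.3541 = 3.858 / 0.3541 = 10.895.
n = 10.895² + 3 = 118.71 + 3 = 121.7.
Round up.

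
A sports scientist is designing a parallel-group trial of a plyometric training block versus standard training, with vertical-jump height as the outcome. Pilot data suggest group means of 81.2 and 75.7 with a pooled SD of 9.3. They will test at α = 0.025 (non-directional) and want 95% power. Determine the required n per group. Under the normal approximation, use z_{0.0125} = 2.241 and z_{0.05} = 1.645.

n = 87 per group

Cohen's d = |M₁ − M₂| / SD_pooled = |81.2 − 75.7| / 9.3 = 5.5 / 9.3 = 0.591.
For two independent groups with equal n: n = 2·((z_{α/2} + z_β) / d)².
z_{α/2} + z_β = 2.241 + 1.645 = 3.886.
n = 2 × (3.886 / 0.591)² = 2 × 6.575² = 2 × 43.23 = 86.5.
Round up to the next whole participant.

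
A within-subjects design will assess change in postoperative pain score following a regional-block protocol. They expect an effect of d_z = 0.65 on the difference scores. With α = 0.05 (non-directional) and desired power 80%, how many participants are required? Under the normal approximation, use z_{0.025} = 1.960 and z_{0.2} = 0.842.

n = 19 pairs

For a paired (one-sample on differences) test: n = ((z_{α/2} + z_β) / d)².
z_{α/2} + z_β = 1.960 + 0.842 = 2.802.
n = (2.802 / 0.65)² = 4.311² = 18.58.
Round up.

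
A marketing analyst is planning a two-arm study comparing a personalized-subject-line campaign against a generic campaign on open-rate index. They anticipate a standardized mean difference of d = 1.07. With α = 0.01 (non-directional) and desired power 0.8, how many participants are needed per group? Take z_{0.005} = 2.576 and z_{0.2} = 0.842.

n = 21 per group

For two independent groups with equal n: n = 2·((z_{α/2} + z_β) / d)².
z_{α/2} + z_β = 2.576 + 0.842 = 3.418.
n = 2 × (3.418 / 1.07)² = 2 × 3.194² = 2 × 10.20 = 20.4.
Round up to the next whole participant.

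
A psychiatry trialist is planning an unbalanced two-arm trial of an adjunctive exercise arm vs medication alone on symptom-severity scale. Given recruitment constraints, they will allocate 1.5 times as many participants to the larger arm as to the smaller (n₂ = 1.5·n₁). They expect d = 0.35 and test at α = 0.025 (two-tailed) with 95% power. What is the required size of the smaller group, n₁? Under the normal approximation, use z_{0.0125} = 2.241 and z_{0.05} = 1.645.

n₁ = 206

With allocation ratio k = n₂/n₁ = 1.5, Var(x̄₁−x̄₂) = σ²(1/n₁ + 1/(k·n₁)) = σ²·(k+1)/(k·n₁).
So n₁ = (1 + 1/k)·((z_{α/2} + z_β)/d)² = 1.667 × (3.886/0.35)².
n₁ = 1.667 × 123.27 = 205.5.
Round up: n₁ = 206, giving n₂ = 1.5 × 206 = 309.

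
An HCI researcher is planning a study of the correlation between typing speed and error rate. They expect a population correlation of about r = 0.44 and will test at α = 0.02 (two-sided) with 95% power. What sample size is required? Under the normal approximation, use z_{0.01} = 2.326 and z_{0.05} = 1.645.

Fisher's z: C = ½·ln((1+r)/(1−r)) = ½·ln(2.5714) = 0.4722.
n = ((z_{α/2} + z_β)/C)² + 3.
(2.326 + 1.645) / 0.4722 = 3.971 / 0.4722 = 8.410.
n = 8.410² + 3 = 70.72 + 3 = 73.7.
Round up.

n = 74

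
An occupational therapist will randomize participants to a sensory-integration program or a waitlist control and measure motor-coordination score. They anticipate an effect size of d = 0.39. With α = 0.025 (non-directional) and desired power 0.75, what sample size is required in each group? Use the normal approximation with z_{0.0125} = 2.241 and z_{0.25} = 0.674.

n = 112 per group

For two independent groups with equal n: n = 2·((z_{α/2} + z_β) / d)².
z_{α/2} + z_β = 2.241 + 0.674 = 2.915.
n = 2 × (2.915 / 0.39)² = 2 × 7.474² = 2 × 55.87 = 111.7.
Round up to the next whole participant.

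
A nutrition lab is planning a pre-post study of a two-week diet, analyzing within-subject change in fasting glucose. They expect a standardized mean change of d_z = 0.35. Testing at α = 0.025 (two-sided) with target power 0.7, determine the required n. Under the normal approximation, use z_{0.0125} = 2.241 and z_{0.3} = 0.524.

For a paired (one-sample on differences) test: n = ((z_{α/2} + z_β) / d)².
z_{α/2} + z_β = 2.241 + 0.524 = 2.765.
n = (2.765 / 0.35)² = 7.900² = 62.41.
Round up.

n = 63 pairs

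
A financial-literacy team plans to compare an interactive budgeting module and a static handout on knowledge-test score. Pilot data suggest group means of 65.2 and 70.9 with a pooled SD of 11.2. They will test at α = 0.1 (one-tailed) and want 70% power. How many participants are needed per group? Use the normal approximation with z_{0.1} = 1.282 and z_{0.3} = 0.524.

n = 26 per group

Cohen's d = |M₁ − M₂| / SD_pooled = |65.2 − 70.9| / 11.2 = 5.7 / 11.2 = 0.509.
For two independent groups with equal n: n = 2·((z_{α} + z_β) / d)².
z_{α} + z_β = 1.282 + 0.524 = 1.806.
n = 2 × (1.806 / 0.509)² = 2 × 3.548² = 2 × 12.59 = 25.2.
Round up to the next whole participant.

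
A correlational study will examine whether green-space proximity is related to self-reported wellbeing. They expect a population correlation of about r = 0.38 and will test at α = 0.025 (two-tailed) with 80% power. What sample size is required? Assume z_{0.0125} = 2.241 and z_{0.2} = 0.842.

Fisher's z: C = ½·ln((1+r)/(1−r)) = ½·ln(2.2258) = 0.4001.
n = ((z_{α/2} + z_β)/C)² + 3.
(2.241 + 0.842) / 0.4001 = 3.083 / 0.4001 = 7.706.
n = 7.706² + 3 = 59.38 + 3 = 62.4.
Round up.

n = 63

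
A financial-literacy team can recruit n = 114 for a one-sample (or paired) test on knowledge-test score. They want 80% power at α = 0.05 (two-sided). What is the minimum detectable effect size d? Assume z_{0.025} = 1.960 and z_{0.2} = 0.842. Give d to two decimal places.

For a single sample (or paired design) of n = 114: d_min = (z_{α/2} + z_β)/√n.
z-sum = 1.960 + 0.842 = 2.802.
d_min = 2.802 / √114 = 2.802 / 10.677 = 0.262.

d_min ≈ 0.26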